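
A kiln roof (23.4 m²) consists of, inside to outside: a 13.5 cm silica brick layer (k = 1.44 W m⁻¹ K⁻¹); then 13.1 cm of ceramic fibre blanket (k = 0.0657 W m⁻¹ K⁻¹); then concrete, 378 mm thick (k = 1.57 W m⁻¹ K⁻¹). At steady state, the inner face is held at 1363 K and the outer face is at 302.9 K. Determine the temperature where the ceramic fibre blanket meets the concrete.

T = 413 K

Series thermal resistances, inner to outer:
  R_silica brick = L/(kA) = 0.135/(1.44·23.4) = 0.004006 K/W
  R_ceramic fibre blanket = L/(kA) = 0.131/(0.0657·23.4) = 0.08521 K/W
  R_concrete = L/(kA) = 0.378/(1.57·23.4) = 0.01029 K/W
ΣR = 0.004006 + 0.08521 + 0.01029 = 0.09951 K/W
Q = ΔT/ΣR = (1363 K − 302.9 K)/0.09951 = 10650 W
From the inner boundary to the ceramic fibre blanket/concrete interface, ΣR_partial = 0.08922 K/W.
T_interface = T_in − Q·ΣR_partial = 1363 K − (10650)(0.08922) = 413 K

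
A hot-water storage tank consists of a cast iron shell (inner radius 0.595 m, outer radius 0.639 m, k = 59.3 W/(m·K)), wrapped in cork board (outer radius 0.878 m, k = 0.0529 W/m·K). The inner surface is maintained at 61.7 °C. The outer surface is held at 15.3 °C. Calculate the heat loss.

Q = 72.4 W

Series thermal resistances, inner to outer:
  R_cast iron = (1/0.595 − 1/0.639)/(4πk) = 0.1157/(4π·59.3) = 1.553×10^-4 K/W
  R_cork board = (1/0.639 − 1/0.878)/(4πk) = 0.4260/(4π·0.0529) = 0.6408 K/W
ΣR = 1.553×10^-4 + 0.6408 = 0.6410 K/W
Q = ΔT/ΣR = (61.7 °C − 15.3 °C)/0.6410 = 72.4 W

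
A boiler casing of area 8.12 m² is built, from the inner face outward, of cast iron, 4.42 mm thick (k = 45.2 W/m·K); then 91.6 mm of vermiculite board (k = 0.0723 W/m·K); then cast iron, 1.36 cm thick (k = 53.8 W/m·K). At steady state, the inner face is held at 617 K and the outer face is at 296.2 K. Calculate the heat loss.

Resistance network (inner→outer):
  R_cast iron = L/(kA) = 0.00442/(45.2·8.12) = 1.204×10^-5 K/W
  R_vermiculite board = L/(kA) = 0.0916/(0.0723·8.12) = 0.1560 K/W
  R_cast iron = L/(kA) = 0.0136/(53.8·8.12) = 3.113×10^-5 K/W
ΣR = 1.204×10^-5 + 0.1560 + 3.113×10^-5 = 0.1560 K/W
Q = ΔT/ΣR = (617 K − 296.2 K)/0.1560 = 2060 W

Q = 2060 W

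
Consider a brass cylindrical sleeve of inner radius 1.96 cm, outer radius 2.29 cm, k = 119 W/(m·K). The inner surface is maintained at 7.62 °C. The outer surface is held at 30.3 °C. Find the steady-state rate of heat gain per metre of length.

Q' = 1.09×10^5 W/m

Q' = 2πk·ΔT/ln(r₂/r₁) = 2π × 119 × 22.68 / ln(0.0229/0.0196) = 1.09×10^5 W/m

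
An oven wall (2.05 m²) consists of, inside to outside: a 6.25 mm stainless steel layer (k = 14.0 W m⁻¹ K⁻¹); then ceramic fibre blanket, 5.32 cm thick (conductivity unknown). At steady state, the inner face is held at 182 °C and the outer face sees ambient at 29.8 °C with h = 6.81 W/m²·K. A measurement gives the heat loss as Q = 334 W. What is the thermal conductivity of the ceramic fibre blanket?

ΣR = ΔT/Q = |182 − 29.8|/334 = 0.4557 K/W
Known resistances:
  R_stainless steel = L/(kA) = 0.00625/(14.0·2.05) = 2.178×10^-4 K/W
  R_conv,out = 1/(hA) = 1/(6.81·2.05) = 0.07163 K/W
R_ceramic fibre blanket = ΣR − ΣR_known = 0.4557 − 0.07185 = 0.3839 K/W
L/(kA) = 0.3839 ⇒ k = 0.0532/(0.3839·2.05) = 0.0676 W/m·K

k = 0.0676 W/m·K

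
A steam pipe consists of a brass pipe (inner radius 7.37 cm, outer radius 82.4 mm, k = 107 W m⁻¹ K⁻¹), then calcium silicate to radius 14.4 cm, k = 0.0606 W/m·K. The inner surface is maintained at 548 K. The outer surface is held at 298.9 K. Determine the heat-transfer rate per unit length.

Q' = 170 W/m

Resistance network (inner→outer):
  R'_brass = ln(0.0824/0.0737)/(2πk) = 0.1116/(2π·107) = 1.660×10^-4 m·K/W
  R'_calcium silicate = ln(0.144/0.0824)/(2πk) = 0.5582/(2π·0.0606) = 1.466 m·K/W
ΣR = 1.660×10^-4 + 1.466 = 1.466 m·K/W
Q' = ΔT/ΣR = (548 K − 298.9 K)/1.466 = 170 W/m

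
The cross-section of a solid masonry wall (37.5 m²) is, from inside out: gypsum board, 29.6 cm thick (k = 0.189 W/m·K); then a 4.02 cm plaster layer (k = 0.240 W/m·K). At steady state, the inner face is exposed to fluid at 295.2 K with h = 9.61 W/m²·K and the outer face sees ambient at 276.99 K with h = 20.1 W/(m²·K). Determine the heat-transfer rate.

Series thermal resistances, inner to outer:
  R_conv,in = 1/(hA) = 1/(9.61·37.5) = 0.002775 K/W
  R_gypsum board = L/(kA) = 0.296/(0.189·37.5) = 0.04176 K/W
  R_plaster = L/(kA) = 0.0402/(0.240·37.5) = 0.004467 K/W
  R_conv,out = 1/(hA) = 1/(20.1·37.5) = 0.001327 K/W
ΣR = 0.002775 + 0.04176 + 0.004467 + 0.001327 = 0.05033 K/W
Q = ΔT/ΣR = (295.2 K − 276.99 K)/0.05033 = 362 W

Q = 362 W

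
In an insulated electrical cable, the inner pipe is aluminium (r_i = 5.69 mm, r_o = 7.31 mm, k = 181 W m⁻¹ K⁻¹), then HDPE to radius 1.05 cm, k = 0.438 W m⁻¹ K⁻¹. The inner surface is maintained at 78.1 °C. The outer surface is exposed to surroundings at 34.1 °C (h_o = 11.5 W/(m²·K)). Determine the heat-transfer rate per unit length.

Resistance network (inner→outer):
  R'_aluminium = ln(0.00731/0.00569)/(2πk) = 0.2505/(2π·181) = 2.203×10^-4 m·K/W
  R'_HDPE = ln(0.0105/0.00731)/(2πk) = 0.3621/(2π·0.438) = 0.1316 m·K/W
  R'_conv,out = 1/(2πr h) = 1/(2π·0.0105·11.5) = 1.318 m·K/W
ΣR = 2.203×10^-4 + 0.1316 + 1.318 = 1.450 m·K/W
Q' = ΔT/ΣR = (78.1 °C − 34.1 °C)/1.450 = 30.3 W/m

Q' = 30.3 W/m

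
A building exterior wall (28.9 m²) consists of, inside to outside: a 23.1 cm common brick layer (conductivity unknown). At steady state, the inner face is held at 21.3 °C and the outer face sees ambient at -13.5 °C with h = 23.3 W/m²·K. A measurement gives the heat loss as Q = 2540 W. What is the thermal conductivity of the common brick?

k = 0.654 W/m·K

ΣR = ΔT/Q = |21.3 − -13.5|/2540 = 0.01370 K/W
Known resistances:
  R_conv,out = 1/(hA) = 1/(23.3·28.9) = 0.001485 K/W
R_common brick = ΣR − ΣR_known = 0.01370 − 0.001485 = 0.01222 K/W
L/(kA) = 0.01222 ⇒ k = 0.231/(0.01222·28.9) = 0.654 W/m·K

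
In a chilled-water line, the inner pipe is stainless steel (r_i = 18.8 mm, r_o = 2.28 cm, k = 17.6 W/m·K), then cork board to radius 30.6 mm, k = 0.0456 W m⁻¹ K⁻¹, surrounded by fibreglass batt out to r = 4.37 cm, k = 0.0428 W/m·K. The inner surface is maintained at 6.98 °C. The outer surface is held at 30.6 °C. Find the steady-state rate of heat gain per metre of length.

Q' = 10.0 W/m

Series thermal resistances, inner to outer:
  R'_stainless steel = ln(0.0228/0.0188)/(2πk) = 0.1929/(2π·17.6) = 0.001744 m·K/W
  R'_cork board = ln(0.0306/0.0228)/(2πk) = 0.2942/(2π·0.0456) = 1.027 m·K/W
  R'_fibreglass batt = ln(0.0437/0.0306)/(2πk) = 0.3563/(2π·0.0428) = 1.325 m·K/W
ΣR = 0.001744 + 1.027 + 1.325 = 2.354 m·K/W
Q' = ΔT/ΣR = (6.98 °C − 30.6 °C)/2.354 = -10.0 W/m
(Negative Q' ⇒ heat flows inward; heat gain = 10.0 W/m.)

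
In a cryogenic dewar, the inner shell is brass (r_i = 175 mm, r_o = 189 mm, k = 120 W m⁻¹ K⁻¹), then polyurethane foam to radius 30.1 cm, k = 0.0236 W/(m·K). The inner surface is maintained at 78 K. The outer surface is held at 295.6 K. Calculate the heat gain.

Treat each layer as a resistance in series:
  R_brass = (1/0.175 − 1/0.189)/(4πk) = 0.4233/(4π·120) = 2.807×10^-4 K/W
  R_polyurethane foam = (1/0.189 − 1/0.301)/(4πk) = 1.969/(4π·0.0236) = 6.638 K/W
ΣR = 2.807×10^-4 + 6.638 = 6.638 K/W
Q = ΔT/ΣR = (78 K − 295.6 K)/6.638 = -32.8 W
(Negative Q ⇒ heat flows inward; heat gain = 32.8 W.)

Q = 32.8 W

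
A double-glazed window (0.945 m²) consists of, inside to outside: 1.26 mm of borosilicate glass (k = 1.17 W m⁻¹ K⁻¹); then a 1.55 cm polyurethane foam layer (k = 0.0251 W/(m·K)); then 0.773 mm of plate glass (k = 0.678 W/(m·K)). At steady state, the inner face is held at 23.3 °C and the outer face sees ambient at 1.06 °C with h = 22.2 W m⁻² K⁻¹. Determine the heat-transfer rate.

Treat each layer as a resistance in series:
  R_borosilicate glass = L/(kA) = 0.00126/(1.17·0.945) = 0.001140 K/W
  R_polyurethane foam = L/(kA) = 0.0155/(0.0251·0.945) = 0.6535 K/W
  R_plate glass = L/(kA) = 7.73×10^-4/(0.678·0.945) = 0.001206 K/W
  R_conv,out = 1/(hA) = 1/(22.2·0.945) = 0.04767 K/W
ΣR = 0.001140 + 0.6535 + 0.001206 + 0.04767 = 0.7035 K/W
Q = ΔT/ΣR = (23.3 °C − 1.06 °C)/0.7035 = 31.6 W

Q = 31.6 W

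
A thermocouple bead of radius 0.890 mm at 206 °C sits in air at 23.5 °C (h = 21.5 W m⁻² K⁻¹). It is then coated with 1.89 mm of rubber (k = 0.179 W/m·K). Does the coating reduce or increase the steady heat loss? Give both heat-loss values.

Critical radius for a sphere: r_cr = 2k/h = 0.0167 m = 1.67 cm.
Outer radius after coating: r₂ = 8.90×10^-4 + 0.00189 = 0.002780 m.
Since r₁ < r_cr and r₂ ≤ r_cr, the coating moves toward the maximum at r_cr — heat loss rises.
Bare: R = 1/(4πr₁²h) = 4673 K/W; Q = 182.5/4673 = 0.0391 W.
Coated: R = R_cond + R_conv = 818.5 K/W; Q = 182.5/818.5 = 0.223 W.

increases: 0.0391 → 0.223 W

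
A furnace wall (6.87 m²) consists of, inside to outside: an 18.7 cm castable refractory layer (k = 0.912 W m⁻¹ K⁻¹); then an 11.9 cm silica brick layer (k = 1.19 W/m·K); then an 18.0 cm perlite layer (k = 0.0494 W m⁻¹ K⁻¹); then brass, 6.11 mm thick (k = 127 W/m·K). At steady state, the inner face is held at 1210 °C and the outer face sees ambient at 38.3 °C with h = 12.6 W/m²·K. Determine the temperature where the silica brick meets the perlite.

T = 1121 °C

Treat each layer as a resistance in series:
  R_castable refractory = L/(kA) = 0.187/(0.912·6.87) = 0.02985 K/W
  R_silica brick = L/(kA) = 0.119/(1.19·6.87) = 0.01456 K/W
  R_perlite = L/(kA) = 0.180/(0.0494·6.87) = 0.5304 K/W
  R_brass = L/(kA) = 0.00611/(127·6.87) = 7.003×10^-6 K/W
  R_conv,out = 1/(hA) = 1/(12.6·6.87) = 0.01155 K/W
ΣR = 0.02985 + 0.01456 + 0.5304 + 7.003×10^-6 + 0.01155 = 0.5864 K/W
Q = ΔT/ΣR = (1210 °C − 38.3 °C)/0.5864 = 1998 W
From the inner boundary to the silica brick/perlite interface, ΣR_partial = 0.04441 K/W.
T_interface = T_in − Q·ΣR_partial = 1210 °C − (1998)(0.04441) = 1121 °C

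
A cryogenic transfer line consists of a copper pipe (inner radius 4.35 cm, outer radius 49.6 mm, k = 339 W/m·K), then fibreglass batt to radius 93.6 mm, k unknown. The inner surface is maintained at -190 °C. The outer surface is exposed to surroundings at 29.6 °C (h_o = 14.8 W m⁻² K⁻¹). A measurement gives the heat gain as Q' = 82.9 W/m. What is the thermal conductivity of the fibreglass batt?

k = 0.0399 W/m·K

ΣR = ΔT/Q' = |-190 − 29.6|/82.9 = 2.649 m·K/W
Known resistances:
  R'_copper = ln(0.0496/0.0435)/(2πk) = 0.1312/(2π·339) = 6.161×10^-5 m·K/W
  R'_conv,out = 1/(2πr h) = 1/(2π·0.0936·14.8) = 0.1149 m·K/W
R_fibreglass batt = ΣR − ΣR_known = 2.649 − 0.1150 = 2.534 m·K/W
ln(r₂/r₁)/(2πk) = 2.534 ⇒ k = 0.6350/(2π·2.534) = 0.0399 W/m·K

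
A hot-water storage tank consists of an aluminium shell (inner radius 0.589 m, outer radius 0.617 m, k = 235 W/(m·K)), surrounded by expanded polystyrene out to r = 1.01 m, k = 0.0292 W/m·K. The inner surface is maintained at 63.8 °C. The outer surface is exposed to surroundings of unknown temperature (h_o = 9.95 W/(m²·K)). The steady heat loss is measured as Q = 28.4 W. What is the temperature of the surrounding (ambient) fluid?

Series resistances:
  R_aluminium = (1/0.589 − 1/0.617)/(4πk) = 0.07705/(4π·235) = 2.609×10^-5 K/W
  R_expanded polystyrene = (1/0.617 − 1/1.01)/(4πk) = 0.6306/(4π·0.0292) = 1.719 K/W
  R_conv,out = 1/(4πr²h) = 1/(4π·1.01²·9.95) = 0.007840 K/W
ΣR = 1.727 K/W
ΔT = Q·ΣR = 28.4 × 1.727 = 49.05 K
Heat flows outward, so T_out = T_in − ΔT = 63.8 − 49.05 = 14.8 °C

T_out = 14.8 °C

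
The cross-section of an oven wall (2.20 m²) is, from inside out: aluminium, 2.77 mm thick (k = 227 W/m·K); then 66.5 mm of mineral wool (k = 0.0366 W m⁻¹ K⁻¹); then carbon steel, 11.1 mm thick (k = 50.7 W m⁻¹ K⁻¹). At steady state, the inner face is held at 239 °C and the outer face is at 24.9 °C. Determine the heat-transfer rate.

Q = 259 W

Treat each layer as a resistance in series:
  R_aluminium = L/(kA) = 0.00277/(227·2.20) = 5.547×10^-6 K/W
  R_mineral wool = L/(kA) = 0.0665/(0.0366·2.20) = 0.8259 K/W
  R_carbon steel = L/(kA) = 0.0111/(50.7·2.20) = 9.952×10^-5 K/W
ΣR = 5.547×10^-6 + 0.8259 + 9.952×10^-5 = 0.8260 K/W
Q = ΔT/ΣR = (239 °C − 24.9 °C)/0.8260 = 259 W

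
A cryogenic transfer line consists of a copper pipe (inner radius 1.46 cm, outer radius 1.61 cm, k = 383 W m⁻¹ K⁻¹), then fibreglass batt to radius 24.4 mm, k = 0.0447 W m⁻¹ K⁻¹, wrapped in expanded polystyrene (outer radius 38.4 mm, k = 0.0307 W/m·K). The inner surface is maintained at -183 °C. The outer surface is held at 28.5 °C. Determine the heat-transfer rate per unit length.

Q' = 55.2 W/m

Treat each layer as a resistance in series:
  R'_copper = ln(0.0161/0.0146)/(2πk) = 0.09780/(2π·383) = 4.064×10^-5 m·K/W
  R'_fibreglass batt = ln(0.0244/0.0161)/(2πk) = 0.4158/(2π·0.0447) = 1.480 m·K/W
  R'_expanded polystyrene = ln(0.0384/0.0244)/(2πk) = 0.4535/(2π·0.0307) = 2.351 m·K/W
ΣR = 4.064×10^-5 + 1.480 + 2.351 = 3.831 m·K/W
Q' = ΔT/ΣR = (-183 °C − 28.5 °C)/3.831 = -55.2 W/m
(Negative Q' ⇒ heat flows inward; heat gain = 55.2 W/m.)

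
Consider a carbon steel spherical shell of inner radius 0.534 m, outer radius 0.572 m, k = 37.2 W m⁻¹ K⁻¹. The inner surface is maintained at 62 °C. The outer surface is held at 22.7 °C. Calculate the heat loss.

Q = 4πk·ΔT/(1/r₁ − 1/r₂) = 4π × 37.2 × 39.3 / (1/0.534 − 1/0.572) = 1.48×10^5 W

Q = 148 kW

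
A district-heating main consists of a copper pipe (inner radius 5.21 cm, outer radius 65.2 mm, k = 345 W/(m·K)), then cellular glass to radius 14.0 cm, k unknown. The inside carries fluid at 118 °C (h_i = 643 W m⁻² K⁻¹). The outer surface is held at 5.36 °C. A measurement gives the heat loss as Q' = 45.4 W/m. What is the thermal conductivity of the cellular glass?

k = 0.0491 W/m·K

ΣR = ΔT/Q' = |118 − 5.36|/45.4 = 2.481 m·K/W
Known resistances:
  R'_conv,in = 1/(2πr h) = 1/(2π·0.0521·643) = 0.004751 m·K/W
  R'_copper = ln(0.0652/0.0521)/(2πk) = 0.2243/(2π·345) = 1.035×10^-4 m·K/W
R_cellular glass = ΣR − ΣR_known = 2.481 − 0.004855 = 2.476 m·K/W
ln(r₂/r₁)/(2πk) = 2.476 ⇒ k = 0.7642/(2π·2.476) = 0.0491 W/m·K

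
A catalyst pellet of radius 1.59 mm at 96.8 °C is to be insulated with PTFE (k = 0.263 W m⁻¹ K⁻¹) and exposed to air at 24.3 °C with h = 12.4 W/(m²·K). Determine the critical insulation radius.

r_cr = 4.24 cm

For a sphere, r_cr = 2k_ins/h = 2·0.263/12.4 = 0.0424 m = 4.24 cm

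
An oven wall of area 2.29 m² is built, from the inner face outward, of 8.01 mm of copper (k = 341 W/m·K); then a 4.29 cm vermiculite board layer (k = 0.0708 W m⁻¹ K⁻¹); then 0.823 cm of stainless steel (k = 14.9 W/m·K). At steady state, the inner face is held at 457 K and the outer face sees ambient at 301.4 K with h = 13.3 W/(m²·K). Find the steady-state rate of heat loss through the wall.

Resistance network (inner→outer):
  R_copper = L/(kA) = 0.00801/(341·2.29) = 1.026×10^-5 K/W
  R_vermiculite board = L/(kA) = 0.0429/(0.0708·2.29) = 0.2646 K/W
  R_stainless steel = L/(kA) = 0.00823/(14.9·2.29) = 2.412×10^-4 K/W
  R_conv,out = 1/(hA) = 1/(13.3·2.29) = 0.03283 K/W
ΣR = 1.026×10^-5 + 0.2646 + 2.412×10^-4 + 0.03283 = 0.2977 K/W
Q = ΔT/ΣR = (457 K − 301.4 K)/0.2977 = 523 W

Q = 523 W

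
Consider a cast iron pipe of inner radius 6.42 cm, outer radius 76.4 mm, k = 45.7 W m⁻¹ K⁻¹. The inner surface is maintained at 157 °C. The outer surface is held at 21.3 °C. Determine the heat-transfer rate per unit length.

Q' = 224 kW/m

Q' = 2πk·ΔT/ln(r₂/r₁) = 2π × 45.7 × 135.7 / ln(0.0764/0.0642) = 2.24×10^5 W/m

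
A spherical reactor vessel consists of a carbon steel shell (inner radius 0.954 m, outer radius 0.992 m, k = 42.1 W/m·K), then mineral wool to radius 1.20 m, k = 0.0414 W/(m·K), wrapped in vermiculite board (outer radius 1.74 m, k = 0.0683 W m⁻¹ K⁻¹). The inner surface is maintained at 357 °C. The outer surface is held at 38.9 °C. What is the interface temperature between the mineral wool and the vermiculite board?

Treat each layer as a resistance in series:
  R_carbon steel = (1/0.954 − 1/0.992)/(4πk) = 0.04015/(4π·42.1) = 7.590×10^-5 K/W
  R_mineral wool = (1/0.992 − 1/1.20)/(4πk) = 0.1747/(4π·0.0414) = 0.3359 K/W
  R_vermiculite board = (1/1.20 − 1/1.74)/(4πk) = 0.2586/(4π·0.0683) = 0.3013 K/W
ΣR = 7.590×10^-5 + 0.3359 + 0.3013 = 0.6373 K/W
Q = ΔT/ΣR = (357 °C − 38.9 °C)/0.6373 = 499.1 W
From the inner boundary to the mineral wool/vermiculite board interface, ΣR_partial = 0.3360 K/W.
T_interface = T_in − Q·ΣR_partial = 357 °C − (499.1)(0.3360) = 189 °C

T = 189 °C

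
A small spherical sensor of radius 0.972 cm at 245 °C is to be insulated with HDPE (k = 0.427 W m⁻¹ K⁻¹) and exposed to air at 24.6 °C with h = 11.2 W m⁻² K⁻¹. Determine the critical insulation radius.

For a sphere, r_cr = 2k_ins/h = 2·0.427/11.2 = 0.0762 m = 7.62 cm

r_cr = 7.62 cm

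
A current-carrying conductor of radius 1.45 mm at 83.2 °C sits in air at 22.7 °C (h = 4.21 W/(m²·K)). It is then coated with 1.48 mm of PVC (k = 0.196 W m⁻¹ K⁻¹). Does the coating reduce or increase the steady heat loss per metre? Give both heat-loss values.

Critical radius for a cylinder: r_cr = k/h = 0.0466 m = 4.66 cm.
Outer radius after coating: r₂ = 0.00145 + 0.00148 = 0.00293 m.
Since r₁ < r_cr and r₂ ≤ r_cr, the coating moves toward the maximum at r_cr — heat loss rises.
Bare: R = 1/(2πr₁h) = 26.07 m·K/W; Q = 60.5/26.07 = 2.32 W/m.
Coated: R = R_cond + R_conv = 13.47 m·K/W; Q = 60.5/13.47 = 4.49 W/m.

increases: 2.32 → 4.49 W/m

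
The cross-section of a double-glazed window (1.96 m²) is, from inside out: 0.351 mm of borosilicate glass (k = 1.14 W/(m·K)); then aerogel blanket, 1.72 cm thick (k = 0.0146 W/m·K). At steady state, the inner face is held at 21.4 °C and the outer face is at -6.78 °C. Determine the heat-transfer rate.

Resistance network (inner→outer):
  R_borosilicate glass = L/(kA) = 3.51×10^-4/(1.14·1.96) = 1.571×10^-4 K/W
  R_aerogel blanket = L/(kA) = 0.0172/(0.0146·1.96) = 0.6011 K/W
ΣR = 1.571×10^-4 + 0.6011 = 0.6013 K/W
Q = ΔT/ΣR = (21.4 °C − -6.78 °C)/0.6013 = 46.9 W

Q = 46.9 W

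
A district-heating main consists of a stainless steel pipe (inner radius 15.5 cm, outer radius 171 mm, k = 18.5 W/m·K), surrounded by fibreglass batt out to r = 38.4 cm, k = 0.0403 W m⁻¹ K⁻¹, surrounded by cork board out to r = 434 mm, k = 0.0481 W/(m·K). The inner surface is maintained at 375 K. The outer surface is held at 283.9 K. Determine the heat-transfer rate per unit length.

Treat each layer as a resistance in series:
  R'_stainless steel = ln(0.171/0.155)/(2πk) = 0.09824/(2π·18.5) = 8.451×10^-4 m·K/W
  R'_fibreglass batt = ln(0.384/0.171)/(2πk) = 0.8090/(2π·0.0403) = 3.195 m·K/W
  R'_cork board = ln(0.434/0.384)/(2πk) = 0.1224/(2π·0.0481) = 0.4050 m·K/W
ΣR = 8.451×10^-4 + 3.195 + 0.4050 = 3.601 m·K/W
Q' = ΔT/ΣR = (375 K − 283.9 K)/3.601 = 25.3 W/m

Q' = 25.3 W/m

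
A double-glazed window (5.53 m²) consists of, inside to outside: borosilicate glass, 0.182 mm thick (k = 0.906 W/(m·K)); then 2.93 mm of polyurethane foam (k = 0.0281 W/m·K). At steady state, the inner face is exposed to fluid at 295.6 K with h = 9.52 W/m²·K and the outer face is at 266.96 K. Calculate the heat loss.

Q = 756 W

Series thermal resistances, inner to outer:
  R_conv,in = 1/(hA) = 1/(9.52·5.53) = 0.01899 K/W
  R_borosilicate glass = L/(kA) = 1.82×10^-4/(0.906·5.53) = 3.633×10^-5 K/W
  R_polyurethane foam = L/(kA) = 0.00293/(0.0281·5.53) = 0.01886 K/W
ΣR = 0.01899 + 3.633×10^-5 + 0.01886 = 0.03789 K/W
Q = ΔT/ΣR = (295.6 K − 266.96 K)/0.03789 = 756 W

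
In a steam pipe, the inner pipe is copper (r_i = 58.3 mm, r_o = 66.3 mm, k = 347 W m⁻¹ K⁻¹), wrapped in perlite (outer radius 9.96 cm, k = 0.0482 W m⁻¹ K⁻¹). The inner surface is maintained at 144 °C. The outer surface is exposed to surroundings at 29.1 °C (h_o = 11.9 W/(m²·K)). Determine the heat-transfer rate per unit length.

Q' = 77.7 W/m

Treat each layer as a resistance in series:
  R'_copper = ln(0.0663/0.0583)/(2πk) = 0.1286/(2π·347) = 5.898×10^-5 m·K/W
  R'_perlite = ln(0.0996/0.0663)/(2πk) = 0.4070/(2π·0.0482) = 1.344 m·K/W
  R'_conv,out = 1/(2πr h) = 1/(2π·0.0996·11.9) = 0.1343 m·K/W
ΣR = 5.898×10^-5 + 1.344 + 0.1343 = 1.478 m·K/W
Q' = ΔT/ΣR = (144 °C − 29.1 °C)/1.478 = 77.7 W/m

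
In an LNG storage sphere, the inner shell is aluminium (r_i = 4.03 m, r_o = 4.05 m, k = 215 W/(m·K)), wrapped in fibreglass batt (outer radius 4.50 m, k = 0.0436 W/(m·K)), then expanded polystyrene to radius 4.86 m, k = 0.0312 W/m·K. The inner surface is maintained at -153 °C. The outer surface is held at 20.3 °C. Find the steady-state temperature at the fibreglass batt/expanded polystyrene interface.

T = -63.3 °C

Treat each layer as a resistance in series:
  R_aluminium = (1/4.03 − 1/4.05)/(4πk) = 0.001225/(4π·215) = 4.535×10^-7 K/W
  R_fibreglass batt = (1/4.05 − 1/4.50)/(4πk) = 0.02469/(4π·0.0436) = 0.04507 K/W
  R_expanded polystyrene = (1/4.50 − 1/4.86)/(4πk) = 0.01646/(4π·0.0312) = 0.04198 K/W
ΣR = 4.535×10^-7 + 0.04507 + 0.04198 = 0.08705 K/W
Q = ΔT/ΣR = (-153 °C − 20.3 °C)/0.08705 = -1991 W
From the inner boundary to the fibreglass batt/expanded polystyrene interface, ΣR_partial = 0.04507 K/W.
T_interface = T_in − Q·ΣR_partial = -153 °C − (-1991)(0.04507) = -63.3 °C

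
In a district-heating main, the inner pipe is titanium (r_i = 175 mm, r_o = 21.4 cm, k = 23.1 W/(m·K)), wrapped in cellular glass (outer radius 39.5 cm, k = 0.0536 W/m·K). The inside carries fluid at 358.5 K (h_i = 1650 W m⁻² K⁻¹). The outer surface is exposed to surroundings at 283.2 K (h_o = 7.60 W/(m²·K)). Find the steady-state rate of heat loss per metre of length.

Treat each layer as a resistance in series:
  R'_conv,in = 1/(2πr h) = 1/(2π·0.175·1650) = 5.512×10^-4 m·K/W
  R'_titanium = ln(0.214/0.175)/(2πk) = 0.2012/(2π·23.1) = 0.001386 m·K/W
  R'_cellular glass = ln(0.395/0.214)/(2πk) = 0.6129/(2π·0.0536) = 1.820 m·K/W
  R'_conv,out = 1/(2πr h) = 1/(2π·0.395·7.60) = 0.05302 m·K/W
ΣR = 5.512×10^-4 + 0.001386 + 1.820 + 0.05302 = 1.875 m·K/W
Q' = ΔT/ΣR = (358.5 K − 283.2 K)/1.875 = 40.2 W/m

Q' = 40.2 W/m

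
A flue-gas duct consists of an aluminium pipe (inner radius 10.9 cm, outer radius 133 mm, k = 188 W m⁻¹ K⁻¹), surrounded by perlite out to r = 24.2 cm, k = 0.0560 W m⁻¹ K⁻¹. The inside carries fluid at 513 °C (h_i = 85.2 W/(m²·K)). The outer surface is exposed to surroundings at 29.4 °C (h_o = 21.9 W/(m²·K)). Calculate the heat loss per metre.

Q' = 277 W/m

Series thermal resistances, inner to outer:
  R'_conv,in = 1/(2πr h) = 1/(2π·0.109·85.2) = 0.01714 m·K/W
  R'_aluminium = ln(0.133/0.109)/(2πk) = 0.1990/(2π·188) = 1.685×10^-4 m·K/W
  R'_perlite = ln(0.242/0.133)/(2πk) = 0.5986/(2π·0.0560) = 1.701 m·K/W
  R'_conv,out = 1/(2πr h) = 1/(2π·0.242·21.9) = 0.03003 m·K/W
ΣR = 0.01714 + 1.685×10^-4 + 1.701 + 0.03003 = 1.748 m·K/W
Q' = ΔT/ΣR = (513 °C − 29.4 °C)/1.748 = 277 W/m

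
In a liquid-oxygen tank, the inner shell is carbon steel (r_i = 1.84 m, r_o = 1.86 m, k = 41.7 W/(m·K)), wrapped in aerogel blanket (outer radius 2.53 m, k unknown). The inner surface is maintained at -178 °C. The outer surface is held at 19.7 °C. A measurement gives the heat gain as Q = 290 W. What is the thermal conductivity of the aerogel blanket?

k = 0.0166 W/m·K

ΣR = ΔT/Q = |-178 − 19.7|/290 = 0.6817 K/W
Known resistances:
  R_carbon steel = (1/1.84 − 1/1.86)/(4πk) = 0.005844/(4π·41.7) = 1.115×10^-5 K/W
R_aerogel blanket = ΣR − ΣR_known = 0.6817 − 1.115×10^-5 = 0.6817 K/W
(1/r₁−1/r₂)/(4πk) = 0.6817 ⇒ k = 0.1424/(4π·0.6817) = 0.0166 W/m·K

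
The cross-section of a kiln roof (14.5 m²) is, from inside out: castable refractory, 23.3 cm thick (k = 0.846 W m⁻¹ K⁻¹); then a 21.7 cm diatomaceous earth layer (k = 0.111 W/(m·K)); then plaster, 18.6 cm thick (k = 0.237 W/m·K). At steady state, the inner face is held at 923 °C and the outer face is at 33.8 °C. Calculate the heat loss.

Series thermal resistances, inner to outer:
  R_castable refractory = L/(kA) = 0.233/(0.846·14.5) = 0.01899 K/W
  R_diatomaceous earth = L/(kA) = 0.217/(0.111·14.5) = 0.1348 K/W
  R_plaster = L/(kA) = 0.186/(0.237·14.5) = 0.05412 K/W
ΣR = 0.01899 + 0.1348 + 0.05412 = 0.2079 K/W
Q = ΔT/ΣR = (923 °C − 33.8 °C)/0.2079 = 4280 W

Q = 4.28 kW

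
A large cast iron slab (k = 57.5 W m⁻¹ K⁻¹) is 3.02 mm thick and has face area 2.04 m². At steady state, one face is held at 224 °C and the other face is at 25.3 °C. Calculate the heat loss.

Q = kA·ΔT/L = 57.5 × 2.04 × |224 °C − 25.3 °C| / 0.00302 = 7.72×10^6 W

Q = 7720 kW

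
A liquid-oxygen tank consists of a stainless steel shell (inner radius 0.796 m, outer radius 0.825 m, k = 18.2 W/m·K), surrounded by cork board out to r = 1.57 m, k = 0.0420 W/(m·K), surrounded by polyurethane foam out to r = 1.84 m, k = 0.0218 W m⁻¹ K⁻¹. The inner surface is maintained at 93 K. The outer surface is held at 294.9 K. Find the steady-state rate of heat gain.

Q = 141 W

Treat each layer as a resistance in series:
  R_stainless steel = (1/0.796 − 1/0.825)/(4πk) = 0.04416/(4π·18.2) = 1.931×10^-4 K/W
  R_cork board = (1/0.825 − 1/1.57)/(4πk) = 0.5752/(4π·0.0420) = 1.090 K/W
  R_polyurethane foam = (1/1.57 − 1/1.84)/(4πk) = 0.09346/(4π·0.0218) = 0.3412 K/W
ΣR = 1.931×10^-4 + 1.090 + 0.3412 = 1.431 K/W
Q = ΔT/ΣR = (93 K − 294.9 K)/1.431 = -141 W
(Negative Q ⇒ heat flows inward; heat gain = 141 W.)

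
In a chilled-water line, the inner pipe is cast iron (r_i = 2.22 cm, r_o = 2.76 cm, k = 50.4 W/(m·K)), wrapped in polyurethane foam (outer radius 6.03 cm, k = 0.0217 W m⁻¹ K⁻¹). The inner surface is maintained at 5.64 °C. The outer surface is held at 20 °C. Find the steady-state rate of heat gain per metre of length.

Series thermal resistances, inner to outer:
  R'_cast iron = ln(0.0276/0.0222)/(2πk) = 0.2177/(2π·50.4) = 6.875×10^-4 m·K/W
  R'_polyurethane foam = ln(0.0603/0.0276)/(2πk) = 0.7815/(2π·0.0217) = 5.732 m·K/W
ΣR = 6.875×10^-4 + 5.732 = 5.733 m·K/W
Q' = ΔT/ΣR = (5.64 °C − 20 °C)/5.733 = -2.50 W/m
(Negative Q' ⇒ heat flows inward; heat gain = 2.50 W/m.)

Q' = 2.50 W/m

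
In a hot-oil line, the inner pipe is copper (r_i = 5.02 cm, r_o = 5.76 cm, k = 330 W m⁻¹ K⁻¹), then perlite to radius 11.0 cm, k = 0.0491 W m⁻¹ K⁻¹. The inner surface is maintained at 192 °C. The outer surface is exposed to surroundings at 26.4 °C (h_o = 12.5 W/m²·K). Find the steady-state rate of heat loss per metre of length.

Q' = 74.8 W/m

Resistance network (inner→outer):
  R'_copper = ln(0.0576/0.0502)/(2πk) = 0.1375/(2π·330) = 6.632×10^-5 m·K/W
  R'_perlite = ln(0.110/0.0576)/(2πk) = 0.6470/(2π·0.0491) = 2.097 m·K/W
  R'_conv,out = 1/(2πr h) = 1/(2π·0.110·12.5) = 0.1157 m·K/W
ΣR = 6.632×10^-5 + 2.097 + 0.1157 = 2.213 m·K/W
Q' = ΔT/ΣR = (192 °C − 26.4 °C)/2.213 = 74.8 W/m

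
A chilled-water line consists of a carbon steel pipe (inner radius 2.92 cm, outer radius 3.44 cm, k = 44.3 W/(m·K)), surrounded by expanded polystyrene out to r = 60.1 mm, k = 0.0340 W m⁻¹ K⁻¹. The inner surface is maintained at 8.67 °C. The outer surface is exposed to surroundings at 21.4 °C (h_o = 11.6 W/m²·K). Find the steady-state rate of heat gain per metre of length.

Series thermal resistances, inner to outer:
  R'_carbon steel = ln(0.0344/0.0292)/(2πk) = 0.1639/(2π·44.3) = 5.888×10^-4 m·K/W
  R'_expanded polystyrene = ln(0.0601/0.0344)/(2πk) = 0.5580/(2π·0.0340) = 2.612 m·K/W
  R'_conv,out = 1/(2πr h) = 1/(2π·0.0601·11.6) = 0.2283 m·K/W
ΣR = 5.888×10^-4 + 2.612 + 0.2283 = 2.841 m·K/W
Q' = ΔT/ΣR = (8.67 °C − 21.4 °C)/2.841 = -4.48 W/m
(Negative Q' ⇒ heat flows inward; heat gain = 4.48 W/m.)

Q' = 4.48 W/m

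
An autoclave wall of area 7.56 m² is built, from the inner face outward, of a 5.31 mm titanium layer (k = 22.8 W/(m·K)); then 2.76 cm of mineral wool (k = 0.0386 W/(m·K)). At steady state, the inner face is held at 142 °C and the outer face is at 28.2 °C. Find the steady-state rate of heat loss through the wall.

Treat each layer as a resistance in series:
  R_titanium = L/(kA) = 0.00531/(22.8·7.56) = 3.081×10^-5 K/W
  R_mineral wool = L/(kA) = 0.0276/(0.0386·7.56) = 0.09458 K/W
ΣR = 3.081×10^-5 + 0.09458 = 0.09461 K/W
Q = ΔT/ΣR = (142 °C − 28.2 °C)/0.09461 = 1200 W

Q = 1200 W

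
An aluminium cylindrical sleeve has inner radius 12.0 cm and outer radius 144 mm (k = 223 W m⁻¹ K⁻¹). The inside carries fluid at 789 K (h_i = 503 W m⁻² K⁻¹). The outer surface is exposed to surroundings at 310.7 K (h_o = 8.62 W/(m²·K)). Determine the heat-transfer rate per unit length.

Q' = 3.65 kW/m

Treat each layer as a resistance in series:
  R'_conv,in = 1/(2πr h) = 1/(2π·0.120·503) = 0.002637 m·K/W
  R'_aluminium = ln(0.144/0.120)/(2πk) = 0.1823/(2π·223) = 1.301×10^-4 m·K/W
  R'_conv,out = 1/(2πr h) = 1/(2π·0.144·8.62) = 0.1282 m·K/W
ΣR = 0.002637 + 1.301×10^-4 + 0.1282 = 0.1310 m·K/W
Q' = ΔT/ΣR = (789 K − 310.7 K)/0.1310 = 3650 W/m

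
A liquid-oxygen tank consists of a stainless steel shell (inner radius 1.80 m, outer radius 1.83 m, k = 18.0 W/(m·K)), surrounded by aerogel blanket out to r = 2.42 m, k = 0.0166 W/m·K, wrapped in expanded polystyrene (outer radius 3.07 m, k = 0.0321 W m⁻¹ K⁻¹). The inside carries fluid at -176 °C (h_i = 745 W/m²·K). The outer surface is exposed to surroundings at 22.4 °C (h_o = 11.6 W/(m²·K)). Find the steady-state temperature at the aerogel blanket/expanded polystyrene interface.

Series thermal resistances, inner to outer:
  R_conv,in = 1/(4πr²h) = 1/(4π·1.80²·745) = 3.297×10^-5 K/W
  R_stainless steel = (1/1.80 − 1/1.83)/(4πk) = 0.009107/(4π·18.0) = 4.026×10^-5 K/W
  R_aerogel blanket = (1/1.83 − 1/2.42)/(4πk) = 0.1332/(4π·0.0166) = 0.6387 K/W
  R_expanded polystyrene = (1/2.42 − 1/3.07)/(4πk) = 0.08749/(4π·0.0321) = 0.2169 K/W
  R_conv,out = 1/(4πr²h) = 1/(4π·3.07²·11.6) = 7.279×10^-4 K/W
ΣR = 3.297×10^-5 + 4.026×10^-5 + 0.6387 + 0.2169 + 7.279×10^-4 = 0.8564 K/W
Q = ΔT/ΣR = (-176 °C − 22.4 °C)/0.8564 = -231.7 W
From the inner boundary to the aerogel blanket/expanded polystyrene interface, ΣR_partial = 0.6388 K/W.
T_interface = T_in − Q·ΣR_partial = -176 °C − (-231.7)(0.6388) = -28.0 °C

T = -28.0 °C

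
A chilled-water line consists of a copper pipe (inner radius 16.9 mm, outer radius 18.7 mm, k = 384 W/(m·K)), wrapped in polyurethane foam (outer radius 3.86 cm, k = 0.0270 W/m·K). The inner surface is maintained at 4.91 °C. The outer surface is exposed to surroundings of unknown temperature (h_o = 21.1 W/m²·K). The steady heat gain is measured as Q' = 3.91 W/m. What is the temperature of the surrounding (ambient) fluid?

T_out = 22.4 °C

Sum the resistances:
  R'_copper = ln(0.0187/0.0169)/(2πk) = 0.1012/(2π·384) = 4.195×10^-5 m·K/W
  R'_polyurethane foam = ln(0.0386/0.0187)/(2πk) = 0.7247/(2π·0.0270) = 4.272 m·K/W
  R'_conv,out = 1/(2πr h) = 1/(2π·0.0386·21.1) = 0.1954 m·K/W
ΣR = 4.467 m·K/W
ΔT = Q'·ΣR = 3.91 × 4.467 = 17.47 K
Heat flows inward, so T_out = T_in + ΔT = 4.91 + 17.47 = 22.4 °C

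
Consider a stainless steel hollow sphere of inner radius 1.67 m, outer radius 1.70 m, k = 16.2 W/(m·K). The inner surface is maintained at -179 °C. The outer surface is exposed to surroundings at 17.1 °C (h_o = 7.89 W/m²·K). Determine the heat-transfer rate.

Resistance network (inner→outer):
  R_stainless steel = (1/1.67 − 1/1.70)/(4πk) = 0.01057/(4π·16.2) = 5.191×10^-5 K/W
  R_conv,out = 1/(4πr²h) = 1/(4π·1.70²·7.89) = 0.003490 K/W
ΣR = 5.191×10^-5 + 0.003490 = 0.003542 K/W
Q = ΔT/ΣR = (-179 °C − 17.1 °C)/0.003542 = -55400 W
(Negative Q ⇒ heat flows inward; heat gain = 55400 W.)

Q = 55.4 kW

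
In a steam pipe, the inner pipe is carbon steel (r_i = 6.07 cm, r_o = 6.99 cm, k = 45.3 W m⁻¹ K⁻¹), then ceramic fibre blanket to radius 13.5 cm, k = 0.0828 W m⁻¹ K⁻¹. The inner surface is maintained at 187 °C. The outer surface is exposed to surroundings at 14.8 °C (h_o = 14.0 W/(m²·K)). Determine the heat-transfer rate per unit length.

Series thermal resistances, inner to outer:
  R'_carbon steel = ln(0.0699/0.0607)/(2πk) = 0.1411/(2π·45.3) = 4.958×10^-4 m·K/W
  R'_ceramic fibre blanket = ln(0.135/0.0699)/(2πk) = 0.6582/(2π·0.0828) = 1.265 m·K/W
  R'_conv,out = 1/(2πr h) = 1/(2π·0.135·14.0) = 0.08421 m·K/W
ΣR = 4.958×10^-4 + 1.265 + 0.08421 = 1.350 m·K/W
Q' = ΔT/ΣR = (187 °C − 14.8 °C)/1.350 = 128 W/m

Q' = 128 W/m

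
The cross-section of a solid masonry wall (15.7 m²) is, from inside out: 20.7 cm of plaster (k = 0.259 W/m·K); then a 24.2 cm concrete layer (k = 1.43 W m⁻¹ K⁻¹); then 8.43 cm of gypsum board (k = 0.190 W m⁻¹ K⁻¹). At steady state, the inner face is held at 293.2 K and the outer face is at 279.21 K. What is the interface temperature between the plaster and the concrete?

T = 285.3 K

Treat each layer as a resistance in series:
  R_plaster = L/(kA) = 0.207/(0.259·15.7) = 0.05091 K/W
  R_concrete = L/(kA) = 0.242/(1.43·15.7) = 0.01078 K/W
  R_gypsum board = L/(kA) = 0.0843/(0.190·15.7) = 0.02826 K/W
ΣR = 0.05091 + 0.01078 + 0.02826 = 0.08995 K/W
Q = ΔT/ΣR = (293.2 K − 279.21 K)/0.08995 = 155.5 W
From the inner boundary to the plaster/concrete interface, ΣR_partial = 0.05091 K/W.
T_interface = T_in − Q·ΣR_partial = 293.2 K − (155.5)(0.05091) = 285.3 K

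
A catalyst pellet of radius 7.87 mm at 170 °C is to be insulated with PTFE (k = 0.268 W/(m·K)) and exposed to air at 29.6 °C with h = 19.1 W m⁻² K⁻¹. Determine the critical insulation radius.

For a sphere, r_cr = 2k_ins/h = 2·0.268/19.1 = 0.0281 m = 2.81 cm

r_cr = 2.81 cm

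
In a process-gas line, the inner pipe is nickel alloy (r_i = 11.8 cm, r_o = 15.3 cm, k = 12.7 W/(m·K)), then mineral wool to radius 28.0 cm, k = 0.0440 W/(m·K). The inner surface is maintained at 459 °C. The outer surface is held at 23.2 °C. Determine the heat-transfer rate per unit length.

Series thermal resistances, inner to outer:
  R'_nickel alloy = ln(0.153/0.118)/(2πk) = 0.2598/(2π·12.7) = 0.003255 m·K/W
  R'_mineral wool = ln(0.280/0.153)/(2πk) = 0.6044/(2π·0.0440) = 2.186 m·K/W
ΣR = 0.003255 + 2.186 = 2.189 m·K/W
Q' = ΔT/ΣR = (459 °C − 23.2 °C)/2.189 = 199 W/m

Q' = 199 W/m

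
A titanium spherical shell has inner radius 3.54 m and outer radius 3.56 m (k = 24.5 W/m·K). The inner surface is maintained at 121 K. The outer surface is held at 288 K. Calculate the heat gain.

Q = 32400 kW

Q = 4πk·ΔT/(1/r₁ − 1/r₂) = 4π × 24.5 × 167 / (1/3.54 − 1/3.56) = 3.24×10^7 W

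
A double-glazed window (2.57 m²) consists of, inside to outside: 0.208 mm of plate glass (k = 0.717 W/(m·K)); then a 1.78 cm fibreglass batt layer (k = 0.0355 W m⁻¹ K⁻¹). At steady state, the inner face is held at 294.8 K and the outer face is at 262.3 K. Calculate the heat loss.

Q = 166 W

Resistance network (inner→outer):
  R_plate glass = L/(kA) = 2.08×10^-4/(0.717·2.57) = 1.129×10^-4 K/W
  R_fibreglass batt = L/(kA) = 0.0178/(0.0355·2.57) = 0.1951 K/W
ΣR = 1.129×10^-4 + 0.1951 = 0.1952 K/W
Q = ΔT/ΣR = (294.8 K − 262.3 K)/0.1952 = 166 W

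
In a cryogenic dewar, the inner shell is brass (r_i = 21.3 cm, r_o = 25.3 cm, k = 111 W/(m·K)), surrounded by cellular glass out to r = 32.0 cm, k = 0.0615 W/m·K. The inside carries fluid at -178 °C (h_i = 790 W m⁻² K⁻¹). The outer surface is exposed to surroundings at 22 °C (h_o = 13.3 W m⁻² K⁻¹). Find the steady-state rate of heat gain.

Q = 177 W

Series thermal resistances, inner to outer:
  R_conv,in = 1/(4πr²h) = 1/(4π·0.213²·790) = 0.002220 K/W
  R_brass = (1/0.213 − 1/0.253)/(4πk) = 0.7423/(4π·111) = 5.321×10^-4 K/W
  R_cellular glass = (1/0.253 − 1/0.320)/(4πk) = 0.8276/(4π·0.0615) = 1.071 K/W
  R_conv,out = 1/(4πr²h) = 1/(4π·0.320²·13.3) = 0.05843 K/W
ΣR = 0.002220 + 5.321×10^-4 + 1.071 + 0.05843 = 1.132 K/W
Q = ΔT/ΣR = (-178 °C − 22 °C)/1.132 = -177 W
(Negative Q ⇒ heat flows inward; heat gain = 177 W.)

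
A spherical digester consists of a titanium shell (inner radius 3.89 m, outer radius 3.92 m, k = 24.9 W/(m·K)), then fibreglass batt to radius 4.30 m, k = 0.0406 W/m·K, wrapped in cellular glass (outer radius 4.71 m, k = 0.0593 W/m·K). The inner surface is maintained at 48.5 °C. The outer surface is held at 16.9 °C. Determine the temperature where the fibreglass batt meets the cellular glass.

Treat each layer as a resistance in series:
  R_titanium = (1/3.89 − 1/3.92)/(4πk) = 0.001967/(4π·24.9) = 6.287×10^-6 K/W
  R_fibreglass batt = (1/3.92 − 1/4.30)/(4πk) = 0.02254/(4π·0.0406) = 0.04419 K/W
  R_cellular glass = (1/4.30 − 1/4.71)/(4πk) = 0.02024/(4π·0.0593) = 0.02717 K/W
ΣR = 6.287×10^-6 + 0.04419 + 0.02717 = 0.07137 K/W
Q = ΔT/ΣR = (48.5 °C − 16.9 °C)/0.07137 = 442.8 W
From the inner boundary to the fibreglass batt/cellular glass interface, ΣR_partial = 0.04420 K/W.
T_interface = T_in − Q·ΣR_partial = 48.5 °C − (442.8)(0.04420) = 28.9 °C

T = 28.9 °C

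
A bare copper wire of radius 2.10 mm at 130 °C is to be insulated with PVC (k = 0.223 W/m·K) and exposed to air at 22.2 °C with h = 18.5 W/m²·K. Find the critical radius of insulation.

r_cr = 1.21 cm

For a cylinder, r_cr = k_ins/h = 0.223/18.5 = 0.0121 m = 1.21 cm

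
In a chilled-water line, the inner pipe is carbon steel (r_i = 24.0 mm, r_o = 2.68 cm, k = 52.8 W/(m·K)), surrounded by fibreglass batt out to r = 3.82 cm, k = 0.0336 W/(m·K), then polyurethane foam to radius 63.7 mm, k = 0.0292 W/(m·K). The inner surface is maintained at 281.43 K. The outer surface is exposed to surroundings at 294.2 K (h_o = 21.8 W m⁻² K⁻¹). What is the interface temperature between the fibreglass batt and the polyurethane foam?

T = 286.1 K

Resistance network (inner→outer):
  R'_carbon steel = ln(0.0268/0.0240)/(2πk) = 0.1103/(2π·52.8) = 3.326×10^-4 m·K/W
  R'_fibreglass batt = ln(0.0382/0.0268)/(2πk) = 0.3544/(2π·0.0336) = 1.679 m·K/W
  R'_polyurethane foam = ln(0.0637/0.0382)/(2πk) = 0.5113/(2π·0.0292) = 2.787 m·K/W
  R'_conv,out = 1/(2πr h) = 1/(2π·0.0637·21.8) = 0.1146 m·K/W
ΣR = 3.326×10^-4 + 1.679 + 2.787 + 0.1146 = 4.581 m·K/W
Q' = ΔT/ΣR = (281.43 K − 294.2 K)/4.581 = -2.788 W/m
From the inner boundary to the fibreglass batt/polyurethane foam interface, ΣR_partial = 1.679 m·K/W.
T_interface = T_in − Q'·ΣR_partial = 281.43 K − (-2.788)(1.679) = 286.1 K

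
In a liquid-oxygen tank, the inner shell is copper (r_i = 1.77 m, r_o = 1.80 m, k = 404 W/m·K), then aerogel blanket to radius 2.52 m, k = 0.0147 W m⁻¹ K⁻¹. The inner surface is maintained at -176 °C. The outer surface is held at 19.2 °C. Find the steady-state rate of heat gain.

Treat each layer as a resistance in series:
  R_copper = (1/1.77 − 1/1.80)/(4πk) = 0.009416/(4π·404) = 1.855×10^-6 K/W
  R_aerogel blanket = (1/1.80 − 1/2.52)/(4πk) = 0.1587/(4π·0.0147) = 0.8593 K/W
ΣR = 1.855×10^-6 + 0.8593 = 0.8593 K/W
Q = ΔT/ΣR = (-176 °C − 19.2 °C)/0.8593 = -227 W
(Negative Q ⇒ heat flows inward; heat gain = 227 W.)

Q = 227 W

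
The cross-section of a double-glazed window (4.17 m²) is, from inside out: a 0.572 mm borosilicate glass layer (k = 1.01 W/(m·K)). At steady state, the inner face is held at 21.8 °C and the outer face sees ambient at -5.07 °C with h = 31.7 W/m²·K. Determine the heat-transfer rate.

Resistance network (inner→outer):
  R_borosilicate glass = L/(kA) = 5.72×10^-4/(1.01·4.17) = 1.358×10^-4 K/W
  R_conv,out = 1/(hA) = 1/(31.7·4.17) = 0.007565 K/W
ΣR = 1.358×10^-4 + 0.007565 = 0.007701 K/W
Q = ΔT/ΣR = (21.8 °C − -5.07 °C)/0.007701 = 3490 W

Q = 3490 W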